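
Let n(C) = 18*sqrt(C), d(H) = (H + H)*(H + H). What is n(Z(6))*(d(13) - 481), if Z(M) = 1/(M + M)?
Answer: 585*sqrt(3) ≈ 1013.3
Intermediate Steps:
Z(M) = 1/(2*M)
d(H) = 4*H**2 (d(H) = (2*H)*(2*H) = 4*H**2)
n(Z(6))*(d(13) - 481) = (18*sqrt((1/2)/6))*(4*13**2 - 481) = (18*sqrt((1/2)*(1/6)))*(4*169 - 481) = (18*sqrt(1/12))*(676 - 481) = (18*(sqrt(3)/6))*195 = (3*sqrt(3))*195 = 585*sqrt(3)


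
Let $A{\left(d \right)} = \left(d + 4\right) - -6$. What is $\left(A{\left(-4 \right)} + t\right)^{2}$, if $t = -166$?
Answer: $25600$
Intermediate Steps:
$A{\left(d \right)} = 10 + d$ ($A{\left(d \right)} = \left(4 + d\right) + 6 = 10 + d$)
$\left(A{\left(-4 \right)} + t\right)^{2} = \left(\left(10 - 4\right) - 166\right)^{2} = \left(6 - 166\right)^{2} = \left(-160\right)^{2} = 25600$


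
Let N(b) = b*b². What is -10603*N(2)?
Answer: -84824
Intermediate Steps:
N(b) = b³
-10603*N(2) = -10603*2³ = -10603*8 = -84824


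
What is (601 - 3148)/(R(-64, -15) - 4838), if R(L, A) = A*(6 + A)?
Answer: 2547/4703 ≈ 0.54157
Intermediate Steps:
(601 - 3148)/(R(-64, -15) - 4838) = (601 - 3148)/(-15*(6 - 15) - 4838) = -2547/(-15*(-9) - 4838) = -2547/(135 - 4838) = -2547/(-4703) = -2547*(-1/4703) = 2547/4703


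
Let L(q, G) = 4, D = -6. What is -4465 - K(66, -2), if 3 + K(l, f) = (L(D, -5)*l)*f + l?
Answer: -4000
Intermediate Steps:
K(l, f) = -3 + l + 4*f*l (K(l, f) = -3 + ((4*l)*f + l) = -3 + (4*f*l + l) = -3 + (l + 4*f*l) = -3 + l + 4*f*l)
-4465 - K(66, -2) = -4465 - (-3 + 66 + 4*(-2)*66) = -4465 - (-3 + 66 - 528) = -4465 - 1*(-465) = -4465 + 465 = -4000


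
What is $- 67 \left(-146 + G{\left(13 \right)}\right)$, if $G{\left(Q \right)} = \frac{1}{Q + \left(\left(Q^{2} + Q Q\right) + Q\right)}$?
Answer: $\frac{3560581}{364} \approx 9781.8$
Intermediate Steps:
$G{\left(Q \right)} = \frac{1}{2 Q + 2 Q^{2}}$ ($G{\left(Q \right)} = \frac{1}{Q + \left(\left(Q^{2} + Q^{2}\right) + Q\right)} = \frac{1}{Q + \left(2 Q^{2} + Q\right)} = \frac{1}{Q + \left(Q + 2 Q^{2}\right)} = \frac{1}{2 Q + 2 Q^{2}}$)
$- 67 \left(-146 + G{\left(13 \right)}\right) = - 67 \left(-146 + \frac{1}{2 \cdot 13 \left(1 + 13\right)}\right) = - 67 \left(-146 + \frac{1}{2} \cdot \frac{1}{13} \cdot \frac{1}{14}\right) = - 67 \left(-146 + \frac{1}{364}\right) = \left(-67\right) \left(- \frac{53143}{364}\right) = \frac{3560581}{364}$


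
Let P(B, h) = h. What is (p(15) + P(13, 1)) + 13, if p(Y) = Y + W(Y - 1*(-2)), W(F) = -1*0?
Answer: 29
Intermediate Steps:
W(F) = 0
p(Y) = Y (p(Y) = Y + 0 = Y)
(p(15) + P(13, 1)) + 13 = (15 + 1) + 13 = 16 + 13 = 29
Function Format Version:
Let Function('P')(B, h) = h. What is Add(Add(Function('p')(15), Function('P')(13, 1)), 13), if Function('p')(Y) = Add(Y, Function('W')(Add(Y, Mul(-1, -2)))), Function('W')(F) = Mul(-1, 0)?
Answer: 29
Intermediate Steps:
Function('W')(F) = 0
Function('p')(Y) = Y (Function('p')(Y) = Add(Y, 0) = Y)
Add(Add(Function('p')(15), Function('P')(13, 1)), 13) = Add(Add(15, 1), 13) = Add(16, 13) = 29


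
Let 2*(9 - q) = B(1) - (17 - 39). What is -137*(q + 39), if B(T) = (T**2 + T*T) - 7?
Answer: -10823/2 ≈ -5411.5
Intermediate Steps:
B(T) = -7 + 2*T**2 (B(T) = (T**2 + T**2) - 7 = 2*T**2 - 7 = -7 + 2*T**2)
q = 1/2 (q = 9 - ((-7 + 2*1**2) - (17 - 39))/2 = 9 - ((-7 + 2*1) - 1*(-22))/2 = 9 - ((-7 + 2) + 22)/2 = 9 - (-5 + 22)/2 = 9 - 1/2*17 = 9 - 17/2 = 1/2 ≈ 0.50000)
-137*(q + 39) = -137*(1/2 + 39) = -137*79/2 = -10823/2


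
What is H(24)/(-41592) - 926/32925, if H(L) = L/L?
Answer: -4283013/152157400 ≈ -0.028149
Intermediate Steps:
H(L) = 1
H(24)/(-41592) - 926/32925 = 1/(-41592) - 926/32925 = 1*(-1/41592) - 926*1/32925 = -1/41592 - 926/32925 = -4283013/152157400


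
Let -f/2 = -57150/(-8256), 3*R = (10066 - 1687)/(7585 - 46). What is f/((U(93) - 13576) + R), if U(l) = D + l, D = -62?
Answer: 3419475/3345415136 ≈ 0.0010221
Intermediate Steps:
U(l) = -62 + l
R = 133/359 (R = ((10066 - 1687)/(7585 - 46))/3 = (8379/7539)/3 = (8379*(1/7539))/3 = (1/3)*(399/359) = 133/359 ≈ 0.37047)
f = -9525/688 (f = -(-114300)/(-8256) = -(-114300)*(-1)/8256 = -2*9525/1376 = -9525/688 ≈ -13.844)
f/((U(93) - 13576) + R) = -9525/(688*(((-62 + 93) - 13576) + 133/359)) = -9525/(688*((31 - 13576) + 133/359)) = -9525/(688*(-13545 + 133/359)) = -9525/(688*(-4862522/359)) = -9525/688*(-359/4862522) = 3419475/3345415136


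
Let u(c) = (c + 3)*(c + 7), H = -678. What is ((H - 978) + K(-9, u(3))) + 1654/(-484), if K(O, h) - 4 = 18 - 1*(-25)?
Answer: -390205/242 ≈ -1612.4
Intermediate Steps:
u(c) = (3 + c)*(7 + c)
K(O, h) = 47 (K(O, h) = 4 + (18 - 1*(-25)) = 4 + (18 + 25) = 4 + 43 = 47)
((H - 978) + K(-9, u(3))) + 1654/(-484) = ((-678 - 978) + 47) + 1654/(-484) = (-1656 + 47) + 1654*(-1/484) = -1609 - 827/242 = -390205/242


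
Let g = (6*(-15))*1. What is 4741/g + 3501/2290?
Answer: -105418/2061 ≈ -51.149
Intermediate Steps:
g = -90 (g = -90*1 = -90)
4741/g + 3501/2290 = 4741/(-90) + 3501/2290 = 4741*(-1/90) + 3501*(1/2290) = -4741/90 + 3501/2290 = -105418/2061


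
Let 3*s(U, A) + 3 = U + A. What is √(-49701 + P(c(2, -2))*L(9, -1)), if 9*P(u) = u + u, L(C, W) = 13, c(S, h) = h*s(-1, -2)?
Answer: I*√447205/3 ≈ 222.91*I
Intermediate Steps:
s(U, A) = -1 + A/3 + U/3 (s(U, A) = -1 + (U + A)/3 = -1 + (A + U)/3 = -1 + (A/3 + U/3) = -1 + A/3 + U/3)
c(S, h) = -2*h (c(S, h) = h*(-1 + (⅓)*(-2) + (⅓)*(-1)) = h*(-1 - ⅔ - ⅓) = h*(-2) = -2*h)
P(u) = 2*u/9 (P(u) = (u + u)/9 = (2*u)/9 = 2*u/9)
√(-49701 + P(c(2, -2))*L(9, -1)) = √(-49701 + (2*(-2*(-2))/9)*13) = √(-49701 + ((2/9)*4)*13) = √(-49701 + (8/9)*13) = √(-49701 + 104/9) = √(-447205/9) = I*√447205/3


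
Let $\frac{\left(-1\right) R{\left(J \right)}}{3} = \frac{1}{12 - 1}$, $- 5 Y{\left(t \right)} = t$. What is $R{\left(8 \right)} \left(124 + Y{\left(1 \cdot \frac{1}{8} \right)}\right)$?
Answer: $- \frac{14877}{440} \approx -33.811$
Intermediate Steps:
$Y{\left(t \right)} = - \frac{t}{5}$
$R{\left(J \right)} = - \frac{3}{11}$ ($R{\left(J \right)} = - \frac{3}{12 - 1} = - \frac{3}{11}$)
$R{\left(8 \right)} \left(124 + Y{\left(1 \cdot \frac{1}{8} \right)}\right) = - \frac{3 \left(124 - \frac{1 \cdot \frac{1}{8}}{5}\right)}{11} = - \frac{3 \left(124 - \frac{1}{40}\right)}{11} = \left(- \frac{3}{11}\right) \frac{4959}{40} = - \frac{14877}{440}$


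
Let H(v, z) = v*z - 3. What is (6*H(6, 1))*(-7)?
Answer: -126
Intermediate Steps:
H(v, z) = -3 + v*z
(6*H(6, 1))*(-7) = (6*(-3 + 6*1))*(-7) = (6*(-3 + 6))*(-7) = (6*3)*(-7) = 18*(-7) = -126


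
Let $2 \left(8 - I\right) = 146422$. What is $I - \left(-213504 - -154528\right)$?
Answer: $-14227$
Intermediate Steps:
$I = -73203$ ($I = 8 - 73211 = -73203$)
$I - \left(-213504 - -154528\right) = -73203 - \left(-213504 - -154528\right) = -73203 - \left(-213504 + 154528\right) = -73203 - -58976 = -73203 + 58976 = -14227$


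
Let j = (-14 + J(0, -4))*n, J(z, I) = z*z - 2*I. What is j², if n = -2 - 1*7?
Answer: 2916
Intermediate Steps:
n = -9 (n = -2 - 7 = -9)
J(z, I) = z² - 2*I
j = 54 (j = (-14 + (0² - 2*(-4)))*(-9) = (-14 + (0 + 8))*(-9) = (-14 + 8)*(-9) = -6*(-9) = 54)
j² = 54² = 2916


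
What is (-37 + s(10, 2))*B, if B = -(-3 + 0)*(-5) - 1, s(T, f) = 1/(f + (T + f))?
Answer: 4136/7 ≈ 590.86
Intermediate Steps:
s(T, f) = 1/(T + 2*f)
B = -16 (B = -1*(-3)*(-5) - 1 = 3*(-5) - 1 = -15 - 1 = -16)
(-37 + s(10, 2))*B = (-37 + 1/(10 + 2*2))*(-16) = (-37 + 1/(10 + 4))*(-16) = (-37 + 1/14)*(-16) = -517/14*(-16) = 4136/7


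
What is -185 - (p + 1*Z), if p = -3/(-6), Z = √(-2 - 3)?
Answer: -371/2 - I*√5 ≈ -185.5 - 2.2361*I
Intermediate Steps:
Z = I*√5 (Z = √(-5) = I*√5 ≈ 2.2361*I)
p = ½ (p = -3*(-⅙) = ½ ≈ 0.50000)
-185 - (p + 1*Z) = -185 - (½ + 1*(I*√5)) = -185 - (½ + I*√5) = -185 + (-½ - I*√5) = -371/2 - I*√5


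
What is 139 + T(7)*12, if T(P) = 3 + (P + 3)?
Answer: 295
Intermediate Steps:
T(P) = 6 + P (T(P) = 3 + (3 + P) = 6 + P)
139 + T(7)*12 = 139 + (6 + 7)*12 = 139 + 13*12 = 139 + 156 = 295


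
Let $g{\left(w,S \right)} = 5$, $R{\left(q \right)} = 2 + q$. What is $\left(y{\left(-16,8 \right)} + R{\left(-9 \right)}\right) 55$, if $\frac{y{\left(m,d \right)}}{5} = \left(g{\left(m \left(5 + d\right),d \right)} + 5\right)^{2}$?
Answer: $27115$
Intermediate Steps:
$y{\left(m,d \right)} = 500$ ($y{\left(m,d \right)} = 5 \left(5 + 5\right)^{2} = 5 \cdot 10^{2} = 5 \cdot 100 = 500$)
$\left(y{\left(-16,8 \right)} + R{\left(-9 \right)}\right) 55 = \left(500 + \left(2 - 9\right)\right) 55 = \left(500 - 7\right) 55 = 493 \cdot 55 = 27115$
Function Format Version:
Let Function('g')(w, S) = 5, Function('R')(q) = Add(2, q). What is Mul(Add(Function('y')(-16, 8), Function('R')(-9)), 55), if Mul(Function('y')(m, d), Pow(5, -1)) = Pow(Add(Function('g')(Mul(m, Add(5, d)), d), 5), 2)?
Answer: 27115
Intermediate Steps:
Function('y')(m, d) = 500 (Function('y')(m, d) = Mul(5, Pow(Add(5, 5), 2)) = Mul(5, Pow(10, 2)) = Mul(5, 100) = 500)
Mul(Add(Function('y')(-16, 8), Function('R')(-9)), 55) = Mul(Add(500, Add(2, -9)), 55) = Mul(Add(500, -7), 55) = Mul(493, 55) = 27115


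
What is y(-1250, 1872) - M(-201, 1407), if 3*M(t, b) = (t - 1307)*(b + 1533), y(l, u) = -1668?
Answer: 1476172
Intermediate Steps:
M(t, b) = (-1307 + t)*(1533 + b)/3 (M(t, b) = ((t - 1307)*(b + 1533))/3 = ((-1307 + t)*(1533 + b))/3 = (-1307 + t)*(1533 + b)/3)
y(-1250, 1872) - M(-201, 1407) = -1668 - (-667877 + 511*(-201) - 1307/3*1407 + (⅓)*1407*(-201)) = -1668 - (-667877 - 102711 - 612983 - 94269) = -1668 - 1*(-1477840) = -1668 + 1477840 = 1476172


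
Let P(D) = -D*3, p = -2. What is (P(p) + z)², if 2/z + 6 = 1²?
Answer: 784/25 ≈ 31.360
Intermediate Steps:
z = -⅖ (z = 2/(-6 + 1²) = 2/(-6 + 1) = 2/(-5) = 2*(-⅕) = -⅖ ≈ -0.40000)
P(D) = -3*D
(P(p) + z)² = (-3*(-2) - ⅖)² = (6 - ⅖)² = (28/5)² = 784/25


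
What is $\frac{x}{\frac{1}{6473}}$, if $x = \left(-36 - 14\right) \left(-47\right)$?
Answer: $15211550$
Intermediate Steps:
$x = 2350$ ($x = \left(-50\right) \left(-47\right) = 2350$)
$\frac{x}{\frac{1}{6473}} = \frac{2350}{\frac{1}{6473}} = 2350 \frac{1}{\frac{1}{6473}} = 2350 \cdot 6473 = 15211550$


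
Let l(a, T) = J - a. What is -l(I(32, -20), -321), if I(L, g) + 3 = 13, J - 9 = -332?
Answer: 333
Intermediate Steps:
J = -323 (J = 9 - 332 = -323)
I(L, g) = 10 (I(L, g) = -3 + 13 = 10)
l(a, T) = -323 - a
-l(I(32, -20), -321) = -(-323 - 1*10) = -(-323 - 10) = -1*(-333) = 333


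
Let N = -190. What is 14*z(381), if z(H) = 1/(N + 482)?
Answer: 7/146 ≈ 0.047945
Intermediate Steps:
z(H) = 1/292 (z(H) = 1/(-190 + 482) = 1/292)
14*z(381) = 14*(1/292) = 7/146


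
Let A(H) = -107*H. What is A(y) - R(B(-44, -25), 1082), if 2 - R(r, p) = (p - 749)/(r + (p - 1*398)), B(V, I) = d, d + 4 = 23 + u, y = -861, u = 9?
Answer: 65593333/712 ≈ 92126.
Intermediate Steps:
d = 28 (d = -4 + (23 + 9) = -4 + 32 = 28)
B(V, I) = 28
R(r, p) = 2 - (-749 + p)/(-398 + p + r) (R(r, p) = 2 - (p - 749)/(r + (p - 1*398)) = 2 - (-749 + p)/(r + (p - 398)) = 2 - (-749 + p)/(r + (-398 + p)) = 2 - (-749 + p)/(-398 + p + r))
A(y) - R(B(-44, -25), 1082) = -107*(-861) - (-47 + 1082 + 2*28)/(-398 + 1082 + 28) = 92127 - (-47 + 1082 + 56)/712 = 92127 - 1091/712 = 65593333/712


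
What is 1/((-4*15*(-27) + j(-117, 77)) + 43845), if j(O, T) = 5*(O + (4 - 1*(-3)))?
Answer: 1/44915 ≈ 2.2264e-5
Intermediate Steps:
j(O, T) = 35 + 5*O (j(O, T) = 5*(O + (4 + 3)) = 5*(O + 7) = 5*(7 + O) = 35 + 5*O)
1/((-4*15*(-27) + j(-117, 77)) + 43845) = 1/((-4*15*(-27) + (35 + 5*(-117))) + 43845) = 1/((-60*(-27) + (35 - 585)) + 43845) = 1/((1620 - 550) + 43845) = 1/(1070 + 43845) = 1/44915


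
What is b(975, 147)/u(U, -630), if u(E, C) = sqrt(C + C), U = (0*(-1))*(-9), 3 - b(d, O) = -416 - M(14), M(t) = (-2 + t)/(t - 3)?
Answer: -4621*I*sqrt(35)/2310 ≈ -11.835*I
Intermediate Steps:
M(t) = (-2 + t)/(-3 + t)
b(d, O) = 4621/11 (b(d, O) = 3 - (-416 - (-2 + 14)/(-3 + 14)) = 3 - (-416 - 12/11) = 3 - 1*(-4588/11) = 3 + 4588/11 = 4621/11)
U = 0 (U = 0*(-9) = 0)
u(E, C) = sqrt(2)*sqrt(C) (u(E, C) = sqrt(2*C) = sqrt(2)*sqrt(C))
b(975, 147)/u(U, -630) = 4621/(11*((sqrt(2)*sqrt(-630)))) = 4621/(11*((sqrt(2)*(3*I*sqrt(70))))) = 4621/(11*((6*I*sqrt(35)))) = 4621*(-I*sqrt(35)/210)/11 = -4621*I*sqrt(35)/2310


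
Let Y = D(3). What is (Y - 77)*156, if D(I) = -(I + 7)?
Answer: -13572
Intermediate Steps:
D(I) = -7 - I (D(I) = -(7 + I) = -7 - I)
Y = -10 (Y = -7 - 1*3 = -7 - 3 = -10)
(Y - 77)*156 = (-10 - 77)*156 = -87*156 = -13572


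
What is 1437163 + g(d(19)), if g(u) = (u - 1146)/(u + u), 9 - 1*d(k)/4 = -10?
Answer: 109223853/76 ≈ 1.4372e+6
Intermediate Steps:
d(k) = 76 (d(k) = 36 - 4*(-10) = 36 + 40 = 76)
g(u) = (-1146 + u)/(2*u) (g(u) = (-1146 + u)/((2*u)) = (-1146 + u)*(1/(2*u)) = (-1146 + u)/(2*u))
1437163 + g(d(19)) = 1437163 + (1/2)*(-1146 + 76)/76 = 1437163 + (1/2)*(1/76)*(-1070) = 1437163 - 535/76 = 109223853/76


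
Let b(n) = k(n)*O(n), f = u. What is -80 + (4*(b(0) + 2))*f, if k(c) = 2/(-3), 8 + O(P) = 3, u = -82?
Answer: -5488/3 ≈ -1829.3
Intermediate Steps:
f = -82
O(P) = -5 (O(P) = -8 + 3 = -5)
k(c) = -⅔ (k(c) = 2*(-⅓) = -⅔)
b(n) = 10/3 (b(n) = -⅔*(-5) = 10/3)
-80 + (4*(b(0) + 2))*f = -80 + (4*(10/3 + 2))*(-82) = -80 + (4*(16/3))*(-82) = -80 + (64/3)*(-82) = -80 - 5248/3 = -5488/3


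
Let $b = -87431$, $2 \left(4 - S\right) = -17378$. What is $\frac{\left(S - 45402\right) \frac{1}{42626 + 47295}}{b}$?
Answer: $\frac{36709}{7861882951} \approx 4.6692 \cdot 10^{-6}$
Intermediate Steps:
$S = 8693$ ($S = 4 - -8689 = 4 + 8689 = 8693$)
$\frac{\left(S - 45402\right) \frac{1}{42626 + 47295}}{b} = \frac{\left(8693 - 45402\right) \frac{1}{42626 + 47295}}{-87431} = - \frac{36709}{89921} \left(- \frac{1}{87431}\right) = \left(-36709\right) \frac{1}{89921} \left(- \frac{1}{87431}\right) = \left(- \frac{36709}{89921}\right) \left(- \frac{1}{87431}\right) = \frac{36709}{7861882951}$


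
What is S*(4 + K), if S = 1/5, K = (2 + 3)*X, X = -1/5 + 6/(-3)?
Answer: -7/5 ≈ -1.4000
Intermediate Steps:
X = -11/5 (X = -1*⅕ + 6*(-⅓) = -⅕ - 2 = -11/5 ≈ -2.2000)
K = -11 (K = (2 + 3)*(-11/5) = 5*(-11/5) = -11)
S = ⅕ ≈ 0.20000
S*(4 + K) = (4 - 11)/5 = (⅕)*(-7) = -7/5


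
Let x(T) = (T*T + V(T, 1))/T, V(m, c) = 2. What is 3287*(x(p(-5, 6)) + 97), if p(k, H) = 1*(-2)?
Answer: 308978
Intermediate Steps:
p(k, H) = -2
x(T) = (2 + T**2)/T (x(T) = (T*T + 2)/T = (T**2 + 2)/T = (2 + T**2)/T)
3287*(x(p(-5, 6)) + 97) = 3287*((-2 + 2/(-2)) + 97) = 3287*((-2 + 2*(-1/2)) + 97) = 3287*((-2 - 1) + 97) = 3287*(-3 + 97) = 3287*94 = 308978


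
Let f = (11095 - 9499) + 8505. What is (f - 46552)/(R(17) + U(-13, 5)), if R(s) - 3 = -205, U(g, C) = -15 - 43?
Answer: 36451/260 ≈ 140.20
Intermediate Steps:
f = 10101 (f = 1596 + 8505 = 10101)
U(g, C) = -58
R(s) = -202 (R(s) = 3 - 205 = -202)
(f - 46552)/(R(17) + U(-13, 5)) = (10101 - 46552)/(-202 - 58) = -36451/(-260) = -36451*(-1/260) = 36451/260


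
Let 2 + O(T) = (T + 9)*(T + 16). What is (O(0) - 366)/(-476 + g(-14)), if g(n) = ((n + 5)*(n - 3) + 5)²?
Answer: -28/3061 ≈ -0.0091473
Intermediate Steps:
O(T) = -2 + (9 + T)*(16 + T) (O(T) = -2 + (T + 9)*(T + 16) = -2 + (9 + T)*(16 + T))
g(n) = (5 + (-3 + n)*(5 + n))² (g(n) = ((5 + n)*(-3 + n) + 5)² = ((-3 + n)*(5 + n) + 5)² = (5 + (-3 + n)*(5 + n))²)
(O(0) - 366)/(-476 + g(-14)) = ((142 + 0² + 25*0) - 366)/(-476 + (-10 + (-14)² + 2*(-14))²) = ((142 + 0 + 0) - 366)/(-476 + (-10 + 196 - 28)²) = (142 - 366)/(-476 + 158²) = -224/(-476 + 24964) = -224/24488 = -224*1/24488 = -28/3061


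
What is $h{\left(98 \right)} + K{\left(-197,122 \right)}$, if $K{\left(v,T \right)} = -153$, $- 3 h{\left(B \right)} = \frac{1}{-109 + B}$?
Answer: $- \frac{5048}{33} \approx -152.97$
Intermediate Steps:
$h{\left(B \right)} = - \frac{1}{3 \left(-109 + B\right)}$
$h{\left(98 \right)} + K{\left(-197,122 \right)} = - \frac{1}{-327 + 3 \cdot 98} - 153 = - \frac{1}{-327 + 294} - 153 = - \frac{1}{-33} - 153 = \left(-1\right) \left(- \frac{1}{33}\right) - 153 = \frac{1}{33} - 153 = - \frac{5048}{33}$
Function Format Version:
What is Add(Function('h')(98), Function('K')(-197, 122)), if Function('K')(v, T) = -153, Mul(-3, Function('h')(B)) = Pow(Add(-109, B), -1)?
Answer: Rational(-5048, 33) ≈ -152.97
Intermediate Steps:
Function('h')(B) = Mul(Rational(-1, 3), Pow(Add(-109, B), -1))
Add(Function('h')(98), Function('K')(-197, 122)) = Add(Mul(-1, Pow(Add(-327, Mul(3, 98)), -1)), -153) = Add(Mul(-1, Pow(Add(-327, 294), -1)), -153) = Add(Mul(-1, Pow(-33, -1)), -153) = Add(Mul(-1, Rational(-1, 33)), -153) = Add(Rational(1, 33), -153) = Rational(-5048, 33)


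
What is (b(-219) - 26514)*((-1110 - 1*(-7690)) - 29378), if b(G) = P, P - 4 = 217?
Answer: 599427814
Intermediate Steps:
P = 221 (P = 4 + 217 = 221)
b(G) = 221
(b(-219) - 26514)*((-1110 - 1*(-7690)) - 29378) = (221 - 26514)*((-1110 - 1*(-7690)) - 29378) = -26293*((-1110 + 7690) - 29378) = -26293*(6580 - 29378) = -26293*(-22798) = 599427814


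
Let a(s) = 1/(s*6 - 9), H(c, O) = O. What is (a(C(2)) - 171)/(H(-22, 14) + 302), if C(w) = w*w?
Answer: -641/1185 ≈ -0.54093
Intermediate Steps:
C(w) = w**2
a(s) = 1/(-9 + 6*s) (a(s) = 1/(6*s - 9) = 1/(-9 + 6*s))
(a(C(2)) - 171)/(H(-22, 14) + 302) = (1/(3*(-3 + 2*2**2)) - 171)/(14 + 302) = (1/(3*(-3 + 2*4)) - 171)/316 = (1/(3*(-3 + 8)) - 171)*(1/316) = ((1/3)/5 - 171)*(1/316) = ((1/3)*(1/5) - 171)*(1/316) = (1/15 - 171)*(1/316) = -2564/15*1/316 = -641/1185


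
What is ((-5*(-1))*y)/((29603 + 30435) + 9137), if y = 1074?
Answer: 1074/13835 ≈ 0.077629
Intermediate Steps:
((-5*(-1))*y)/((29603 + 30435) + 9137) = (-5*(-1)*1074)/((29603 + 30435) + 9137) = (5*1074)/(60038 + 9137) = 5370/69175 = 5370*(1/69175) = 1074/13835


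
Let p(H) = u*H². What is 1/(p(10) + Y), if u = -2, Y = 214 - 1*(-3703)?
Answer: 1/3717 ≈ 0.00026903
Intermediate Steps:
Y = 3917 (Y = 214 + 3703 = 3917)
p(H) = -2*H²
1/(p(10) + Y) = 1/(-2*10² + 3917) = 1/(-2*100 + 3917) = 1/(-200 + 3917) = 1/3717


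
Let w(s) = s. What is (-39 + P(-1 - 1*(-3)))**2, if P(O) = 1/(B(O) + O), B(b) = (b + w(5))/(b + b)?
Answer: 337561/225 ≈ 1500.3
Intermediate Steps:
B(b) = (5 + b)/(2*b) (B(b) = (b + 5)/(b + b) = (5 + b)/((2*b)) = (5 + b)*(1/(2*b)) = (5 + b)/(2*b))
P(O) = 1/(O + (5 + O)/(2*O)) (P(O) = 1/((5 + O)/(2*O) + O) = 1/(O + (5 + O)/(2*O)))
(-39 + P(-1 - 1*(-3)))**2 = (-39 + 2*(-1 - 1*(-3))/(5 + (-1 - 1*(-3)) + 2*(-1 - 1*(-3))**2))**2 = (-39 + 2*(-1 + 3)/(5 + (-1 + 3) + 2*(-1 + 3)**2))**2 = (-39 + 2*2/(5 + 2 + 2*2**2))**2 = (-39 + 2*2/(5 + 2 + 2*4))**2 = (-39 + 2*2/(5 + 2 + 8))**2 = (-39 + 2*2/15)**2 = (-39 + 2*2*(1/15))**2 = (-39 + 4/15)**2 = (-581/15)**2 = 337561/225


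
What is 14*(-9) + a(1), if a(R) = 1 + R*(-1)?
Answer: -126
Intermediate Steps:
a(R) = 1 - R
14*(-9) + a(1) = 14*(-9) + (1 - 1*1) = -126 + (1 - 1) = -126 + 0 = -126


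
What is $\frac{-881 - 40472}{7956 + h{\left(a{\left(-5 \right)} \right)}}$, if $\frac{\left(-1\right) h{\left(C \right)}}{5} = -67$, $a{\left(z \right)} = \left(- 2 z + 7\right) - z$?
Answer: $- \frac{41353}{8291} \approx -4.9877$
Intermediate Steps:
$a{\left(z \right)} = 7 - 3 z$ ($a{\left(z \right)} = \left(7 - 2 z\right) - z = 7 - 3 z$)
$h{\left(C \right)} = 335$ ($h{\left(C \right)} = \left(-5\right) \left(-67\right) = 335$)
$\frac{-881 - 40472}{7956 + h{\left(a{\left(-5 \right)} \right)}} = \frac{-881 - 40472}{7956 + 335} = - \frac{41353}{8291}$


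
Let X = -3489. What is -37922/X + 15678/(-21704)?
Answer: 384179273/37862628 ≈ 10.147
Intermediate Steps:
-37922/X + 15678/(-21704) = -37922/(-3489) + 15678/(-21704) = -37922*(-1/3489) + 15678*(-1/21704) = 37922/3489 - 7839/10852 = 384179273/37862628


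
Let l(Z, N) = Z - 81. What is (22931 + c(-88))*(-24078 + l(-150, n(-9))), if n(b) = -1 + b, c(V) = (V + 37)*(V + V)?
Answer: -775627263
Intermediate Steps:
c(V) = 2*V*(37 + V) (c(V) = (37 + V)*(2*V) = 2*V*(37 + V))
l(Z, N) = -81 + Z
(22931 + c(-88))*(-24078 + l(-150, n(-9))) = (22931 + 2*(-88)*(37 - 88))*(-24078 + (-81 - 150)) = (22931 + 2*(-88)*(-51))*(-24078 - 231) = (22931 + 8976)*(-24309) = 31907*(-24309) = -775627263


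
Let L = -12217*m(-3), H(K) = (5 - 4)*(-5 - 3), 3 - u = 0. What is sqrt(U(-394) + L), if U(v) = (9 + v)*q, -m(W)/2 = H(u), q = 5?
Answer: 9*I*sqrt(2437) ≈ 444.29*I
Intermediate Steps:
u = 3 (u = 3 - 1*0 = 3 + 0 = 3)
H(K) = -8 (H(K) = 1*(-8) = -8)
m(W) = 16 (m(W) = -2*(-8) = 16)
L = -195472 (L = -12217*16 = -195472)
U(v) = 45 + 5*v (U(v) = (9 + v)*5 = 45 + 5*v)
sqrt(U(-394) + L) = sqrt((45 + 5*(-394)) - 195472) = sqrt((45 - 1970) - 195472) = sqrt(-1925 - 195472) = sqrt(-197397) = 9*I*sqrt(2437)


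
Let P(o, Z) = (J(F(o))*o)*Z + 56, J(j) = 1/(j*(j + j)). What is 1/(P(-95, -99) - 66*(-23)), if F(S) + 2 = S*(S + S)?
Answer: 72384512/113933222933 ≈ 0.00063532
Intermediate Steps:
F(S) = -2 + 2*S**2 (F(S) = -2 + S*(S + S) = -2 + S*(2*S) = -2 + 2*S**2)
J(j) = 1/(2*j**2) (J(j) = 1/(j*(2*j)) = 1/(2*j**2))
P(o, Z) = 56 + Z*o/(2*(-2 + 2*o**2)**2) (P(o, Z) = ((1/(2*(-2 + 2*o**2)**2))*o)*Z + 56 = (o/(2*(-2 + 2*o**2)**2))*Z + 56 = Z*o/(2*(-2 + 2*o**2)**2) + 56 = 56 + Z*o/(2*(-2 + 2*o**2)**2))
1/(P(-95, -99) - 66*(-23)) = 1/((56 + (1/8)*(-99)*(-95)/(-1 + (-95)**2)**2) - 66*(-23)) = 1/((56 + (1/8)*(-99)*(-95)/(-1 + 9025)**2) + 1518) = 1/((56 + (1/8)*(-99)*(-95)/9024**2) + 1518) = 1/((56 + (1/8)*(-99)*(-95)*(1/81432576)) + 1518) = 1/((56 + 1045/72384512) + 1518) = 1/(4053533717/72384512 + 1518) = 1/(113933222933/72384512) = 72384512/113933222933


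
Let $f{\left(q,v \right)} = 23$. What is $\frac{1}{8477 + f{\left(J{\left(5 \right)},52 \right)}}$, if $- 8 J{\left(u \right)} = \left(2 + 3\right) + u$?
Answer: $\frac{1}{8500} \approx 0.00011765$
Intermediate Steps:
$J{\left(u \right)} = - \frac{5}{8} - \frac{u}{8}$ ($J{\left(u \right)} = - \frac{\left(2 + 3\right) + u}{8} = - \frac{5 + u}{8} = - \frac{5}{8} - \frac{u}{8}$)
$\frac{1}{8477 + f{\left(J{\left(5 \right)},52 \right)}} = \frac{1}{8477 + 23} = \frac{1}{8500}$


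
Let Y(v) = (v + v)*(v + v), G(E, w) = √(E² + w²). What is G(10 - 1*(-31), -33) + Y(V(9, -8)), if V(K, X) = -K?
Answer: 324 + √2770 ≈ 376.63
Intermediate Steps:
Y(v) = 4*v² (Y(v) = (2*v)*(2*v) = 4*v²)
G(10 - 1*(-31), -33) + Y(V(9, -8)) = √((10 - 1*(-31))² + (-33)²) + 4*(-1*9)² = √((10 + 31)² + 1089) + 4*(-9)² = √(41² + 1089) + 4*81 = √(1681 + 1089) + 324 = √2770 + 324 = 324 + √2770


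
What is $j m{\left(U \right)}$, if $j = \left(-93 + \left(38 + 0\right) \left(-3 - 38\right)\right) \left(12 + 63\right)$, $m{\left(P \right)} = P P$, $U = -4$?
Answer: $-1981200$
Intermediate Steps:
$m{\left(P \right)} = P^{2}$
$j = -123825$ ($j = \left(-93 + 38 \left(-41\right)\right) 75 = \left(-93 - 1558\right) 75 = \left(-1651\right) 75 = -123825$)
$j m{\left(U \right)} = - 123825 \left(-4\right)^{2} = \left(-123825\right) 16 = -1981200$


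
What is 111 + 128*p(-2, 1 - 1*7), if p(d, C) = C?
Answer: -657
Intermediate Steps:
111 + 128*p(-2, 1 - 1*7) = 111 + 128*(1 - 1*7) = 111 + 128*(1 - 7) = 111 + 128*(-6) = 111 - 768 = -657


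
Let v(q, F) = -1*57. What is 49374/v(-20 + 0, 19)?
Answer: -16458/19 ≈ -866.21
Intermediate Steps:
v(q, F) = -57
49374/v(-20 + 0, 19) = 49374/(-57) = 49374*(-1/57) = -16458/19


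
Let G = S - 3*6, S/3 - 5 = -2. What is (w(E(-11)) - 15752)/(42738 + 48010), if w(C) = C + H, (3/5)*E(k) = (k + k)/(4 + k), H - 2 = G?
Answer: -330829/1905708 ≈ -0.17360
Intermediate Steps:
S = 9 (S = 15 + 3*(-2) = 15 - 6 = 9)
G = -9 (G = 9 - 3*6 = 9 - 18 = -9)
H = -7 (H = 2 - 9 = -7)
E(k) = 10*k/(3*(4 + k)) (E(k) = 5*((k + k)/(4 + k))/3 = 5*((2*k)/(4 + k))/3 = 5*(2*k/(4 + k))/3 = 10*k/(3*(4 + k)))
w(C) = -7 + C (w(C) = C - 7 = -7 + C)
(w(E(-11)) - 15752)/(42738 + 48010) = ((-7 + (10/3)*(-11)/(4 - 11)) - 15752)/(42738 + 48010) = ((-7 + (10/3)*(-11)/(-7)) - 15752)/90748 = ((-7 + (10/3)*(-11)*(-⅐)) - 15752)*(1/90748) = ((-7 + 110/21) - 15752)*(1/90748) = (-37/21 - 15752)*(1/90748) = -330829/21*1/90748 = -330829/1905708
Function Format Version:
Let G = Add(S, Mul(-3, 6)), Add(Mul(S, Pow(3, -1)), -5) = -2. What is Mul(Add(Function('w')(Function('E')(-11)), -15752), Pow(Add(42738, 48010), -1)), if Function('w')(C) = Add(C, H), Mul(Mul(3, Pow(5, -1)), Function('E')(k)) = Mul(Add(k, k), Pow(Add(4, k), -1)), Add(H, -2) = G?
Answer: Rational(-330829, 1905708) ≈ -0.17360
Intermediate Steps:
S = 9 (S = Add(15, Mul(3, -2)) = Add(15, -6) = 9)
G = -9 (G = Add(9, Mul(-3, 6)) = Add(9, -18) = -9)
H = -7 (H = Add(2, -9) = -7)
Function('E')(k) = Mul(Rational(10, 3), k, Pow(Add(4, k), -1)) (Function('E')(k) = Mul(Rational(5, 3), Mul(Add(k, k), Pow(Add(4, k), -1))) = Mul(Rational(5, 3), Mul(Mul(2, k), Pow(Add(4, k), -1))) = Mul(Rational(5, 3), Mul(2, k, Pow(Add(4, k), -1))) = Mul(Rational(10, 3), k, Pow(Add(4, k), -1)))
Function('w')(C) = Add(-7, C) (Function('w')(C) = Add(C, -7) = Add(-7, C))
Mul(Add(Function('w')(Function('E')(-11)), -15752), Pow(Add(42738, 48010), -1)) = Mul(Add(Add(-7, Mul(Rational(10, 3), -11, Pow(Add(4, -11), -1))), -15752), Pow(Add(42738, 48010), -1)) = Mul(Add(Add(-7, Mul(Rational(10, 3), -11, Pow(-7, -1))), -15752), Pow(90748, -1)) = Mul(Add(Add(-7, Mul(Rational(10, 3), -11, Rational(-1, 7))), -15752), Rational(1, 90748)) = Mul(Add(Add(-7, Rational(110, 21)), -15752), Rational(1, 90748)) = Mul(Add(Rational(-37, 21), -15752), Rational(1, 90748)) = Mul(Rational(-330829, 21), Rational(1, 90748)) = Rational(-330829, 1905708)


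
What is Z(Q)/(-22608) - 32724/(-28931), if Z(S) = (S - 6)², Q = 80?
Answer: 145349509/163518012 ≈ 0.88889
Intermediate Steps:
Z(S) = (-6 + S)²
Z(Q)/(-22608) - 32724/(-28931) = (-6 + 80)²/(-22608) - 32724/(-28931) = 74²*(-1/22608) - 32724*(-1/28931) = 5476*(-1/22608) + 32724/28931 = -1369/5652 + 32724/28931 = 145349509/163518012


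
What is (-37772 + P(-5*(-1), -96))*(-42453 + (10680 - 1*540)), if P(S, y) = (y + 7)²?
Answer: 964575363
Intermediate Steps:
P(S, y) = (7 + y)²
(-37772 + P(-5*(-1), -96))*(-42453 + (10680 - 1*540)) = (-37772 + (7 - 96)²)*(-42453 + (10680 - 1*540)) = (-37772 + (-89)²)*(-42453 + (10680 - 540)) = (-37772 + 7921)*(-42453 + 10140) = -29851*(-32313) = 964575363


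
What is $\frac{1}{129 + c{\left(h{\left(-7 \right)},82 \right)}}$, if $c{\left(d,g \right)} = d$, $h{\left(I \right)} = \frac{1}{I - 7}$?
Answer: $\frac{14}{1805} \approx 0.0077562$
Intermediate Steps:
$h{\left(I \right)} = \frac{1}{-7 + I}$
$\frac{1}{129 + c{\left(h{\left(-7 \right)},82 \right)}} = \frac{1}{129 + \frac{1}{-7 - 7}} = \frac{1}{129 + \frac{1}{-14}} = \frac{1}{129 - \frac{1}{14}} = \frac{1}{\frac{1805}{14}} = \frac{14}{1805}$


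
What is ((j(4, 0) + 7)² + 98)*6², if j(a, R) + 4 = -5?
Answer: 3672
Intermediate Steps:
j(a, R) = -9 (j(a, R) = -4 - 5 = -9)
((j(4, 0) + 7)² + 98)*6² = ((-9 + 7)² + 98)*6² = ((-2)² + 98)*36 = (4 + 98)*36 = 102*36 = 3672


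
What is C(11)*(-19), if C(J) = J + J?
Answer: -418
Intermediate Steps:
C(J) = 2*J
C(11)*(-19) = (2*11)*(-19) = 22*(-19) = -418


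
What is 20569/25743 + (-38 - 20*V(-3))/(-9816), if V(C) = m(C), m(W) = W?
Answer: 33556493/42115548 ≈ 0.79677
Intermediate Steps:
V(C) = C
20569/25743 + (-38 - 20*V(-3))/(-9816) = 20569/25743 + (-38 - 20*(-3))/(-9816) = 20569*(1/25743) + (-38 + 60)*(-1/9816) = 20569/25743 + 22*(-1/9816) = 20569/25743 - 11/4908 = 33556493/42115548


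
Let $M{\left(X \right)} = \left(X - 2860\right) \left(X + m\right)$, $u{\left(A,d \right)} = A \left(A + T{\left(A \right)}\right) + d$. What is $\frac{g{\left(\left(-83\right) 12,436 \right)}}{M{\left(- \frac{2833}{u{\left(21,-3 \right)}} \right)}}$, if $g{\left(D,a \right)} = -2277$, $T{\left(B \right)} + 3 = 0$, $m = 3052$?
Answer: $\frac{320203125}{1227672200111} \approx 0.00026082$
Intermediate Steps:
$T{\left(B \right)} = -3$ ($T{\left(B \right)} = -3 + 0 = -3$)
$u{\left(A,d \right)} = d + A \left(-3 + A\right)$ ($u{\left(A,d \right)} = A \left(A - 3\right) + d = A \left(-3 + A\right) + d = d + A \left(-3 + A\right)$)
$M{\left(X \right)} = \left(-2860 + X\right) \left(3052 + X\right)$ ($M{\left(X \right)} = \left(X - 2860\right) \left(X + 3052\right) = \left(-2860 + X\right) \left(3052 + X\right)$)
$\frac{g{\left(\left(-83\right) 12,436 \right)}}{M{\left(- \frac{2833}{u{\left(21,-3 \right)}} \right)}} = - \frac{2277}{-8728720 + \left(- \frac{2833}{-3 + 21^{2} - 63}\right)^{2} + 192 \left(- \frac{2833}{-3 + 21^{2} - 63}\right)} = - \frac{2277}{-8728720 + \left(- \frac{2833}{-3 + 441 - 63}\right)^{2} + 192 \left(- \frac{2833}{-3 + 441 - 63}\right)} = - \frac{2277}{-8728720 + \left(- \frac{2833}{375}\right)^{2} + 192 \left(- \frac{2833}{375}\right)} = - \frac{2277}{-8728720 + \frac{8025889}{140625} - \frac{181312}{125}} = - \frac{2277}{- \frac{1227672200111}{140625}} = \left(-2277\right) \left(- \frac{140625}{1227672200111}\right) = \frac{320203125}{1227672200111}$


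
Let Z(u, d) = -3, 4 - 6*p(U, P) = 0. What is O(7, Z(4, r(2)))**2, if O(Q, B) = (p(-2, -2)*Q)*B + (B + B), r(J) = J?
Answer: 400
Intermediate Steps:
p(U, P) = 2/3 (p(U, P) = 2/3 - 1/6*0 = 2/3 + 0 = 2/3)
O(Q, B) = 2*B + 2*B*Q/3 (O(Q, B) = (2*Q/3)*B + (B + B) = 2*B*Q/3 + 2*B = 2*B + 2*B*Q/3)
O(7, Z(4, r(2)))**2 = ((2/3)*(-3)*(3 + 7))**2 = ((2/3)*(-3)*10)**2 = (-20)**2 = 400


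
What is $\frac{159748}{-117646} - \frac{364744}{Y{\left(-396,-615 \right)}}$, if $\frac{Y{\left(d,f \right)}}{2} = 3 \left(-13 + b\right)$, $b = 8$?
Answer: $\frac{10726470046}{882345} \approx 12157.0$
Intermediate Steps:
$Y{\left(d,f \right)} = -30$ ($Y{\left(d,f \right)} = 2 \cdot 3 \left(-13 + 8\right) = 2 \cdot 3 \left(-5\right) = 2 \left(-15\right) = -30$)
$\frac{159748}{-117646} - \frac{364744}{Y{\left(-396,-615 \right)}} = \frac{159748}{-117646} - \frac{364744}{-30} = 159748 \left(- \frac{1}{117646}\right) - - \frac{182372}{15} = - \frac{79874}{58823} + \frac{182372}{15} = \frac{10726470046}{882345}$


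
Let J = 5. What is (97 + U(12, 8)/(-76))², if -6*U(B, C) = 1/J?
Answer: 48912187921/5198400 ≈ 9409.1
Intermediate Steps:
U(B, C) = -1/30 (U(B, C) = -⅙/5 = -⅙*⅕ = -1/30)
(97 + U(12, 8)/(-76))² = (97 - 1/30/(-76))² = (97 - 1/30*(-1/76))² = (97 + 1/2280)² = (221161/2280)² = 48912187921/5198400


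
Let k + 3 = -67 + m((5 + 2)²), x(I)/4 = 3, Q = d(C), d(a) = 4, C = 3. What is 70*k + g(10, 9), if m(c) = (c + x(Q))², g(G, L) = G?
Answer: 255580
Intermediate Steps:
Q = 4
x(I) = 12 (x(I) = 4*3 = 12)
m(c) = (12 + c)² (m(c) = (c + 12)² = (12 + c)²)
k = 3651 (k = -3 + (-67 + (12 + (5 + 2)²)²) = -3 + (-67 + (12 + 7²)²) = -3 + (-67 + (12 + 49)²) = -3 + (-67 + 61²) = -3 + (-67 + 3721) = -3 + 3654 = 3651)
70*k + g(10, 9) = 70*3651 + 10 = 255570 + 10 = 255580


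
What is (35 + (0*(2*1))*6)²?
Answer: 1225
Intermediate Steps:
(35 + (0*(2*1))*6)² = (35 + (0*2)*6)² = (35 + 0*6)² = (35 + 0)² = 35² = 1225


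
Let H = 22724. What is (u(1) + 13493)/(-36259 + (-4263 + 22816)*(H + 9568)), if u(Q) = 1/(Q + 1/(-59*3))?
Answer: 2374945/105437590192 ≈ 2.2525e-5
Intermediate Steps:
u(Q) = 1/(-1/177 + Q) (u(Q) = 1/(Q + 1/(-177)) = 1/(Q - 1/177) = 1/(-1/177 + Q))
(u(1) + 13493)/(-36259 + (-4263 + 22816)*(H + 9568)) = (177/(-1 + 177*1) + 13493)/(-36259 + (-4263 + 22816)*(22724 + 9568)) = (177/(-1 + 177) + 13493)/(-36259 + 18553*32292) = (177/176 + 13493)/(-36259 + 599113476) = (177*(1/176) + 13493)/599077217 = (177/176 + 13493)*(1/599077217) = (2374945/176)*(1/599077217) = 2374945/105437590192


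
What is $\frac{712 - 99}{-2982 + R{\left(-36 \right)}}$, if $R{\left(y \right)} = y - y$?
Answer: $- \frac{613}{2982} \approx -0.20557$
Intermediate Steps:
$R{\left(y \right)} = 0$
$\frac{712 - 99}{-2982 + R{\left(-36 \right)}} = \frac{712 - 99}{-2982 + 0} = \frac{712 - 99}{-2982} = 613 \left(- \frac{1}{2982}\right) = - \frac{613}{2982}$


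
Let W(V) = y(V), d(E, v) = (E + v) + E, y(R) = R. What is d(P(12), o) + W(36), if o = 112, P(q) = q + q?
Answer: 196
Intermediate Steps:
P(q) = 2*q
d(E, v) = v + 2*E
W(V) = V
d(P(12), o) + W(36) = (112 + 2*(2*12)) + 36 = (112 + 2*24) + 36 = (112 + 48) + 36 = 160 + 36 = 196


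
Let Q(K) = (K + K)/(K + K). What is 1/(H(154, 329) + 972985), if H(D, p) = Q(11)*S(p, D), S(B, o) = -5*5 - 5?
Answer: 1/972955 ≈ 1.0278e-6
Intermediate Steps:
S(B, o) = -30 (S(B, o) = -25 - 5 = -30)
Q(K) = 1 (Q(K) = (2*K)/((2*K)) = (2*K)*(1/(2*K)) = 1)
H(D, p) = -30 (H(D, p) = 1*(-30) = -30)
1/(H(154, 329) + 972985) = 1/(-30 + 972985) = 1/972955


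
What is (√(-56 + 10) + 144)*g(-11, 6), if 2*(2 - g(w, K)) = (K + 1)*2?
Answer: -720 - 5*I*√46 ≈ -720.0 - 33.912*I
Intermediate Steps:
g(w, K) = 1 - K (g(w, K) = 2 - (K + 1)*2/2 = 2 - (1 + K)*2/2 = 2 - (2 + 2*K)/2 = 2 + (-1 - K) = 1 - K)
(√(-56 + 10) + 144)*g(-11, 6) = (√(-56 + 10) + 144)*(1 - 1*6) = (√(-46) + 144)*(1 - 6) = (I*√46 + 144)*(-5) = (144 + I*√46)*(-5) = -720 - 5*I*√46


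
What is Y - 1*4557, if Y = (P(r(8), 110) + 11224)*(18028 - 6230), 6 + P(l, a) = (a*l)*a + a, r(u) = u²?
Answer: 9270014387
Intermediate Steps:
P(l, a) = -6 + a + l*a² (P(l, a) = -6 + ((a*l)*a + a) = -6 + (l*a² + a) = -6 + (a + l*a²) = -6 + a + l*a²)
Y = 9270018944 (Y = ((-6 + 110 + 8²*110²) + 11224)*(18028 - 6230) = ((-6 + 110 + 64*12100) + 11224)*11798 = ((-6 + 110 + 774400) + 11224)*11798 = (774504 + 11224)*11798 = 785728*11798 = 9270018944)
Y - 1*4557 = 9270018944 - 1*4557 = 9270018944 - 4557 = 9270014387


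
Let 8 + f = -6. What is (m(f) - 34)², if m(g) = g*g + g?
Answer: 21904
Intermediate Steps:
f = -14 (f = -8 - 6 = -14)
m(g) = g + g² (m(g) = g² + g = g + g²)
(m(f) - 34)² = (-14*(1 - 14) - 34)² = (-14*(-13) - 34)² = (182 - 34)² = 148² = 21904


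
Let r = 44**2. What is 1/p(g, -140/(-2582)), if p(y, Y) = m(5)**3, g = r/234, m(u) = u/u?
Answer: 1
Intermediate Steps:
r = 1936
m(u) = 1
g = 968/117 (g = 1936/234 = 1936*(1/234) = 968/117 ≈ 8.2735)
p(y, Y) = 1 (p(y, Y) = 1**3 = 1)
1/p(g, -140/(-2582)) = 1/1 = 1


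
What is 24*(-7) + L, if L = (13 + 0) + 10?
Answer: -145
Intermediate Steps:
L = 23 (L = 13 + 10 = 23)
24*(-7) + L = 24*(-7) + 23 = -168 + 23 = -145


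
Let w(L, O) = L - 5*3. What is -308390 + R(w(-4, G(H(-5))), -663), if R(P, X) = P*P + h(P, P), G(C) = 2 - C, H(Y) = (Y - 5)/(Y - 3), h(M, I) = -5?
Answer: -308034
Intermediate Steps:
H(Y) = (-5 + Y)/(-3 + Y)
w(L, O) = -15 + L (w(L, O) = L - 15 = -15 + L)
R(P, X) = -5 + P² (R(P, X) = P*P - 5 = P² - 5 = -5 + P²)
-308390 + R(w(-4, G(H(-5))), -663) = -308390 + (-5 + (-15 - 4)²) = -308390 + (-5 + (-19)²) = -308390 + (-5 + 361) = -308390 + 356 = -308034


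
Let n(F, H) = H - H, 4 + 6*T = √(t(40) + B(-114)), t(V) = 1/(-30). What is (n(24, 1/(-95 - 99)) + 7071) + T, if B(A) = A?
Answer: 21211/3 + I*√102630/180 ≈ 7070.3 + 1.7798*I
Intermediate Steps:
t(V) = -1/30
T = -⅔ + I*√102630/180 (T = -⅔ + √(-1/30 - 114)/6 = -⅔ + √(-3421/30)/6 = -⅔ + (I*√102630/30)/6 = -⅔ + I*√102630/180 ≈ -0.66667 + 1.7798*I)
n(F, H) = 0
(n(24, 1/(-95 - 99)) + 7071) + T = (0 + 7071) + (-⅔ + I*√102630/180) = 7071 + (-⅔ + I*√102630/180) = 21211/3 + I*√102630/180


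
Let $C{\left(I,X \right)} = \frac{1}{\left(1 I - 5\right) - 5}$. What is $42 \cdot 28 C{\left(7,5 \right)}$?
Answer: $-392$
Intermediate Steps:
$C{\left(I,X \right)} = \frac{1}{-10 + I}$ ($C{\left(I,X \right)} = \frac{1}{\left(I - 5\right) - 5} = \frac{1}{\left(-5 + I\right) - 5} = \frac{1}{-10 + I}$)
$42 \cdot 28 C{\left(7,5 \right)} = \frac{42 \cdot 28}{-10 + 7} = \frac{1176}{-3} = 1176 \left(- \frac{1}{3}\right) = -392$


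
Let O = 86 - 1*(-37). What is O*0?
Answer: 0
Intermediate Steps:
O = 123 (O = 86 + 37 = 123)
O*0 = 123*0 = 0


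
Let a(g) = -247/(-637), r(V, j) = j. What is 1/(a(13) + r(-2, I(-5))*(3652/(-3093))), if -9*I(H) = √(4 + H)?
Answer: 721430567739/311760770113 - 244087398324*I/311760770113 ≈ 2.3141 - 0.78293*I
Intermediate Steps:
I(H) = -√(4 + H)/9
a(g) = 19/49 (a(g) = -247*(-1/637) = 19/49)
1/(a(13) + r(-2, I(-5))*(3652/(-3093))) = 1/(19/49 + (-√(4 - 5)/9)*(3652/(-3093))) = 1/(19/49 + (-I/9)*(3652*(-1/3093))) = 1/(19/49 - I/9*(-3652/3093)) = 1/(19/49 + 3652*I/27837) = 1860531464169*(19/49 - 3652*I/27837)/311760770113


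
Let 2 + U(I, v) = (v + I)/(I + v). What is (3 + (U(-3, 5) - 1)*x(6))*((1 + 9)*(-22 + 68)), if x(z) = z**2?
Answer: -31740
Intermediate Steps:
U(I, v) = -1 (U(I, v) = -2 + (v + I)/(I + v) = -2 + (I + v)/(I + v) = -2 + 1 = -1)
(3 + (U(-3, 5) - 1)*x(6))*((1 + 9)*(-22 + 68)) = (3 + (-1 - 1)*6**2)*((1 + 9)*(-22 + 68)) = (3 - 2*36)*(10*46) = (3 - 72)*460 = -69*460 = -31740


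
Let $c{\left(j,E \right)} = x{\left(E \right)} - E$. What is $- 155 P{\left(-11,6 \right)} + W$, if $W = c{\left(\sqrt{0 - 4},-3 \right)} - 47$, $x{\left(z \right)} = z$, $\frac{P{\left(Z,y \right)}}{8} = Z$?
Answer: $13593$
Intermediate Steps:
$P{\left(Z,y \right)} = 8 Z$
$c{\left(j,E \right)} = 0$ ($c{\left(j,E \right)} = E - E = 0$)
$W = -47$ ($W = 0 - 47 = -47$)
$- 155 P{\left(-11,6 \right)} + W = - 155 \cdot 8 \left(-11\right) - 47 = \left(-155\right) \left(-88\right) - 47 = 13640 - 47 = 13593$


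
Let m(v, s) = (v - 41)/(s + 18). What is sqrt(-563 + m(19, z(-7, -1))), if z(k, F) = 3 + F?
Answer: I*sqrt(56410)/10 ≈ 23.751*I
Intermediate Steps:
m(v, s) = (-41 + v)/(18 + s)
sqrt(-563 + m(19, z(-7, -1))) = sqrt(-563 + (-41 + 19)/(18 + (3 - 1))) = sqrt(-563 - 22/(18 + 2)) = sqrt(-563 - 22/20) = sqrt(-563 + (1/20)*(-22)) = sqrt(-563 - 11/10) = sqrt(-5641/10) = I*sqrt(56410)/10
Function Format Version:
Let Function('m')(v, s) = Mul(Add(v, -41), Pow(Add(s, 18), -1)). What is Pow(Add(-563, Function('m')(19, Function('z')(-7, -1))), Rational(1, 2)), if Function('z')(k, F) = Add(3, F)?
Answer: Mul(Rational(1, 10), I, Pow(56410, Rational(1, 2))) ≈ Mul(23.751, I)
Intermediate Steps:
Function('m')(v, s) = Mul(Pow(Add(18, s), -1), Add(-41, v)) (Function('m')(v, s) = Mul(Add(-41, v), Pow(Add(18, s), -1)) = Mul(Pow(Add(18, s), -1), Add(-41, v)))
Pow(Add(-563, Function('m')(19, Function('z')(-7, -1))), Rational(1, 2)) = Pow(Add(-563, Mul(Pow(Add(18, Add(3, -1)), -1), Add(-41, 19))), Rational(1, 2)) = Pow(Add(-563, Mul(Pow(Add(18, 2), -1), -22)), Rational(1, 2)) = Pow(Add(-563, Mul(Pow(20, -1), -22)), Rational(1, 2)) = Pow(Add(-563, Mul(Rational(1, 20), -22)), Rational(1, 2)) = Pow(Add(-563, Rational(-11, 10)), Rational(1, 2)) = Pow(Rational(-5641, 10), Rational(1, 2)) = Mul(Rational(1, 10), I, Pow(56410, Rational(1, 2)))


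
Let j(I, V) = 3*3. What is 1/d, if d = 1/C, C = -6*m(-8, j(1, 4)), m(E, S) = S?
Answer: -54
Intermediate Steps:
j(I, V) = 9
C = -54 (C = -6*9 = -54)
d = -1/54 (d = 1/(-54) = -1/54 ≈ -0.018519)
1/d = 1/(-1/54) = -54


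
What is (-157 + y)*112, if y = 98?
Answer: -6608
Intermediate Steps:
(-157 + y)*112 = (-157 + 98)*112 = -59*112 = -6608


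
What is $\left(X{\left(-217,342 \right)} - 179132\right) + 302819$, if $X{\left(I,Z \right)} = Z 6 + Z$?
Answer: $126081$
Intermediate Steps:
$X{\left(I,Z \right)} = 7 Z$ ($X{\left(I,Z \right)} = 6 Z + Z = 7 Z$)
$\left(X{\left(-217,342 \right)} - 179132\right) + 302819 = \left(7 \cdot 342 - 179132\right) + 302819 = \left(2394 - 179132\right) + 302819 = -176738 + 302819 = 126081$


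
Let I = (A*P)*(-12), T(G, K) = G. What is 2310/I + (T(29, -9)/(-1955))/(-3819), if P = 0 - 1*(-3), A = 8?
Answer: -319384937/39819440 ≈ -8.0208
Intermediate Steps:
P = 3 (P = 0 + 3 = 3)
I = -288 (I = (8*3)*(-12) = 24*(-12) = -288)
2310/I + (T(29, -9)/(-1955))/(-3819) = 2310/(-288) + (29/(-1955))/(-3819) = 2310*(-1/288) + (29*(-1/1955))*(-1/3819) = -385/48 - 29/1955*(-1/3819) = -385/48 + 29/7466145 = -319384937/39819440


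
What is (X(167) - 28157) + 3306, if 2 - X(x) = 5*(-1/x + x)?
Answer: -4289223/167 ≈ -25684.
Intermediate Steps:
X(x) = 2 - 5*x + 5/x (X(x) = 2 - 5*(-1/x + x) = 2 - 5*(x - 1/x) = 2 - (-5/x + 5*x) = 2 + (-5*x + 5/x) = 2 - 5*x + 5/x)
(X(167) - 28157) + 3306 = ((2 - 5*167 + 5/167) - 28157) + 3306 = ((2 - 835 + 5*(1/167)) - 28157) + 3306 = ((2 - 835 + 5/167) - 28157) + 3306 = (-139106/167 - 28157) + 3306 = -4841325/167 + 3306 = -4289223/167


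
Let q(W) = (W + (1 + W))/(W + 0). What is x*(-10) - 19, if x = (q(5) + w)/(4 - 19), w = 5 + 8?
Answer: -133/15 ≈ -8.8667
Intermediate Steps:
w = 13
q(W) = (1 + 2*W)/W
x = -76/75 (x = ((2 + 1/5) + 13)/(4 - 19) = ((2 + 1/5) + 13)/(-15) = (11/5 + 13)*(-1/15) = (76/5)*(-1/15) = -76/75 ≈ -1.0133)
x*(-10) - 19 = -76/75*(-10) - 19 = 152/15 - 19 = -133/15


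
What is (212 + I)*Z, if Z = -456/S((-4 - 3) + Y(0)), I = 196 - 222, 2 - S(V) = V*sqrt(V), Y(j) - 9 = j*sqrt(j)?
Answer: 42408 + 42408*sqrt(2) ≈ 1.0238e+5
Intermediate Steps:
Y(j) = 9 + j**(3/2) (Y(j) = 9 + j*sqrt(j) = 9 + j**(3/2))
S(V) = 2 - V**(3/2) (S(V) = 2 - V*sqrt(V) = 2 - V**(3/2))
I = -26
Z = -456/(2 - 2*sqrt(2)) (Z = -456/(2 - ((-4 - 3) + (9 + 0**(3/2)))**(3/2)) = -456/(2 - (-7 + (9 + 0))**(3/2)) = -456/(2 - (-7 + 9)**(3/2)) = -456/(2 - 2**(3/2)) = -456/(2 - 2*sqrt(2)) ≈ 550.44)
(212 + I)*Z = (212 - 26)*(228 + 228*sqrt(2)) = 186*(228 + 228*sqrt(2)) = 42408 + 42408*sqrt(2)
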